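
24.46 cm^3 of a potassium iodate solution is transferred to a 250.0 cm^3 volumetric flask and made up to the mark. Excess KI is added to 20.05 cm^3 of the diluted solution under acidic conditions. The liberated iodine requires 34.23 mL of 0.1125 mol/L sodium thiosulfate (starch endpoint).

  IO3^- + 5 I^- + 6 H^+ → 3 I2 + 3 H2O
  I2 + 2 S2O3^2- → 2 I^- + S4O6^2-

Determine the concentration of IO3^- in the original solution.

0.3272 mol/L

n(S2O3^2-) = 0.03423 × 0.1125 = 3.851 × 10^-3 mol
n(I2) = n(S2O3^2-)/2 = 1.925 × 10^-3 mol
From the 1:3 ratio, n(IO3^-) in the aliquot = 1/3 × 1.925 × 10^-3 = 6.418 × 10^-4 mol
[IO3^-]_dilute = 6.418 × 10^-4 / 0.02005 = 0.03201 mol/L
[IO3^-]_original = 0.03201 × 250.0/24.46 = 0.3272 mol/L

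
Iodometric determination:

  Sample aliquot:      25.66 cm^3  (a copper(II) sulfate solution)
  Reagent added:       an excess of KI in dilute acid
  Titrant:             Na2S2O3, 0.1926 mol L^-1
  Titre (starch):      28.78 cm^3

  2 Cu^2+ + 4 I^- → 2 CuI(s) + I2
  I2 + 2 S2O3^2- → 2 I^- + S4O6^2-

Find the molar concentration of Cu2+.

0.2160 mol/L

n(S2O3^2-) = 0.02878 × 0.1926 = 5.543 × 10^-3 mol
n(I2) = n(S2O3^2-)/2 = 2.772 × 10^-3 mol
From the 2:1 ratio, n(Cu2+) in the aliquot = 2/1 × 2.772 × 10^-3 = 5.543 × 10^-3 mol
[Cu2+] = 5.543 × 10^-3 / 0.02566 = 0.2160 mol/L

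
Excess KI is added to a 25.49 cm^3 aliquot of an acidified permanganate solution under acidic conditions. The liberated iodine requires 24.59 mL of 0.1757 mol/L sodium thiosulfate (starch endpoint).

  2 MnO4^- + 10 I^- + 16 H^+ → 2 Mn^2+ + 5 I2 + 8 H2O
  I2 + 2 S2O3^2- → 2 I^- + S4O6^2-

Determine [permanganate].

0.03390 mol/L

n(S2O3^2-) = 0.02459 × 0.1757 = 4.320 × 10^-3 mol
n(I2) = n(S2O3^2-)/2 = 2.160 × 10^-3 mol
From the 2:5 ratio, n(MnO4^-) in the aliquot = 2/5 × 2.160 × 10^-3 = 8.641 × 10^-4 mol
[MnO4^-] = 8.641 × 10^-4 / 0.02549 = 0.03390 mol/L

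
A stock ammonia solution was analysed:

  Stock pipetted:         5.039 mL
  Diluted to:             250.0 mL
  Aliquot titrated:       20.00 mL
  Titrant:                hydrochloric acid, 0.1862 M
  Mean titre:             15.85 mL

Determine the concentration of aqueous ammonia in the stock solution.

7.321 M

NH3 + HCl → NH4Cl
n(HCl) = 0.01585 × 0.1862 = 2.951 × 10^-3 mol
n(NH3) in the aliquot = 2.951 × 10^-3 mol (1:1 ratio)
[NH3]_dilute = 2.951 × 10^-3 / 0.02000 = 0.1476 mol/L
Dilution factor = 250.0 / 5.039 = 49.61
[NH3]_stock = 0.1476 × 49.61 = 7.321 mol/L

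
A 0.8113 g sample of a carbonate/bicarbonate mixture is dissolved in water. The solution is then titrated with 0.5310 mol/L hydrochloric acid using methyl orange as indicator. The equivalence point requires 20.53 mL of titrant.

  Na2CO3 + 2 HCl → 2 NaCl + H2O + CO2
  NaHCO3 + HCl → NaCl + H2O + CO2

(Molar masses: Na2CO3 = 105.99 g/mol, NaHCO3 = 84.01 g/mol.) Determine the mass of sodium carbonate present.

0.1786 g

n(HCl) = 0.02053 × 0.5310 = 0.01090 mol
Let x = n(Na2CO3), y = n(NaHCO3).
Titrant: 2x + 1y = 0.01090;  mass: 105.99x + 84.01y = 0.8113
Solving, x = 1.685 × 10^-3 mol, y = 7.531 × 10^-3 mol
mass of Na2CO3 = 1.685 × 10^-3 × 105.99 = 0.1786 g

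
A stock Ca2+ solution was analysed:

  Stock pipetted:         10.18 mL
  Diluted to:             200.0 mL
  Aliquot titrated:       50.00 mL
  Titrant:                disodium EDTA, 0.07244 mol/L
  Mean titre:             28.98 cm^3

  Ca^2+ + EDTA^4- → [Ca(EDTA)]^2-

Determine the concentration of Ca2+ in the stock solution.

0.8249 mol/L

n(EDTA) = 0.02898 × 0.07244 = 2.099 × 10^-3 mol
n(Ca2+) in the aliquot = 2.099 × 10^-3 mol (1:1 ratio)
[Ca2+]_dilute = 2.099 × 10^-3 / 0.05000 = 0.04199 mol/L
Dilution factor = 200.0 / 10.18 = 19.65
[Ca2+]_stock = 0.04199 × 19.65 = 0.8249 mol/L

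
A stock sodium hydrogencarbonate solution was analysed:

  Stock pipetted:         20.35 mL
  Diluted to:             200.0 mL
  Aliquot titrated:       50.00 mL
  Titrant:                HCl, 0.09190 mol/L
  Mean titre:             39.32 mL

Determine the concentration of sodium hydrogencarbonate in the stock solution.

0.7103 mol/L

NaHCO3 + HCl → NaCl + H2O + CO2
n(HCl) = 0.03932 × 0.09190 = 3.614 × 10^-3 mol
n(NaHCO3) in the aliquot = 3.614 × 10^-3 mol (1:1 ratio)
[NaHCO3]_dilute = 3.614 × 10^-3 / 0.05000 = 0.07227 mol/L
Dilution factor = 200.0 / 20.35 = 9.828
[NaHCO3]_stock = 0.07227 × 9.828 = 0.7103 mol/L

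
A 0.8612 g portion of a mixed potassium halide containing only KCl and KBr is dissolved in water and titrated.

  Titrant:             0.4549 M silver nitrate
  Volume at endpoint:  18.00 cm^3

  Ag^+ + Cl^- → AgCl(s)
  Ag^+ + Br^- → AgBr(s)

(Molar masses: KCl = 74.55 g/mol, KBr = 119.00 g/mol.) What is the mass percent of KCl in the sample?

n(AgNO3) = 0.01800 × 0.4549 = 8.188 × 10^-3 mol
Let x = n(KCl), y = n(KBr).
Titrant: 1x + 1y = 8.188 × 10^-3;  mass: 74.55x + 119.00y = 0.8612
Solving, x = 2.547 × 10^-3 mol, y = 5.642 × 10^-3 mol
mass of KCl = 2.547 × 10^-3 × 74.55 = 0.1898 g
% KCl = 0.1898 / 0.8612 × 100 = 22.04 %

22.04 %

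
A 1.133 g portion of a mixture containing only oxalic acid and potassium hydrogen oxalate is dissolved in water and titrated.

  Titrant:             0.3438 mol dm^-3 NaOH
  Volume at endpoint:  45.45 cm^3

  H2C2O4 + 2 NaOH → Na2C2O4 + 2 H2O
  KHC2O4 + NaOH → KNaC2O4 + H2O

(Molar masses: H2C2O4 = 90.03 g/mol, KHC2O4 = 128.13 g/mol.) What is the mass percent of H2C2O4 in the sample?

41.55 %

n(NaOH) = 0.04545 × 0.3438 = 0.01563 mol
Let x = n(H2C2O4), y = n(KHC2O4).
Titrant: 2x + 1y = 0.01563;  mass: 90.03x + 128.13y = 1.133
Solving, x = 5.228 × 10^-3 mol, y = 5.169 × 10^-3 mol
mass of H2C2O4 = 5.228 × 10^-3 × 90.03 = 0.4707 g
% H2C2O4 = 0.4707 / 1.133 × 100 = 41.55 %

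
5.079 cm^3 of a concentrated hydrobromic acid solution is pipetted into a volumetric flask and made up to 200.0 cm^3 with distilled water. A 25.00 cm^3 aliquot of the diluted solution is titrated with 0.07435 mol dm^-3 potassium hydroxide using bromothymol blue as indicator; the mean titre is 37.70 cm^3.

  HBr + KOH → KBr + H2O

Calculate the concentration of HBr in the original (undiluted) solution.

n(KOH) = 0.03770 × 0.07435 = 2.803 × 10^-3 mol
n(HBr) in the aliquot = 2.803 × 10^-3 mol (1:1 ratio)
[HBr]_dilute = 2.803 × 10^-3 / 0.02500 = 0.1121 mol/L
Dilution factor = 200.0 / 5.079 = 39.38
[HBr]_stock = 0.1121 × 39.38 = 4.415 mol/L

4.415 mol/L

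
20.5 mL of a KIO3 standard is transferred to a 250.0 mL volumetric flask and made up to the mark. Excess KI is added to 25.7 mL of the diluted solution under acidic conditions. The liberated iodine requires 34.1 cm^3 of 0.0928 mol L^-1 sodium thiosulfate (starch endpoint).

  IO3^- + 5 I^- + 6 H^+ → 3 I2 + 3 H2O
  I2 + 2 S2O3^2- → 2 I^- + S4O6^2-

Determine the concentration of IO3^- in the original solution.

n(S2O3^2-) = 0.0341 × 0.0928 = 3.16 × 10^-3 mol
n(I2) = n(S2O3^2-)/2 = 1.58 × 10^-3 mol
From the 1:3 ratio, n(IO3^-) in the aliquot = 1/3 × 1.58 × 10^-3 = 5.27 × 10^-4 mol
[IO3^-]_dilute = 5.27 × 10^-4 / 0.0257 = 0.0205 mol/L
[IO3^-]_original = 0.0205 × 250.0/20.5 = 0.250 mol/L

0.250 mol/L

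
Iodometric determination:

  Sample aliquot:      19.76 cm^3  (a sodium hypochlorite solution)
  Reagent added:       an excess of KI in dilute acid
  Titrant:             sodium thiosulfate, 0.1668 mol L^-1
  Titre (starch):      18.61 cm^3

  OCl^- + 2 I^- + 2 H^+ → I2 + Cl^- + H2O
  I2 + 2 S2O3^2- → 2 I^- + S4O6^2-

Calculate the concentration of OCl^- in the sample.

n(S2O3^2-) = 0.01861 × 0.1668 = 3.104 × 10^-3 mol
n(I2) = n(S2O3^2-)/2 = 1.552 × 10^-3 mol
n(OCl^-) in the aliquot = 1.552 × 10^-3 mol (1:1 ratio)
[OCl^-] = 1.552 × 10^-3 / 0.01976 = 0.07855 mol/L

0.07855 mol/L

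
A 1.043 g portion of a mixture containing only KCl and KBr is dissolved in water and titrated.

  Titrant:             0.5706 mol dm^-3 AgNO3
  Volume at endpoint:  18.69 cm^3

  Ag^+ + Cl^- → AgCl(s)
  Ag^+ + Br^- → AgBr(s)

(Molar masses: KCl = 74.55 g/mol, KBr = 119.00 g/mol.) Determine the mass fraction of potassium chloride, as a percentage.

36.35 %

n(AgNO3) = 0.01869 × 0.5706 = 0.01066 mol
Let x = n(KCl), y = n(KBr).
Titrant: 1x + 1y = 0.01066;  mass: 74.55x + 119.00y = 1.043
Solving, x = 5.086 × 10^-3 mol, y = 5.578 × 10^-3 mol
mass of KCl = 5.086 × 10^-3 × 74.55 = 0.3792 g
% KCl = 0.3792 / 1.043 × 100 = 36.35 %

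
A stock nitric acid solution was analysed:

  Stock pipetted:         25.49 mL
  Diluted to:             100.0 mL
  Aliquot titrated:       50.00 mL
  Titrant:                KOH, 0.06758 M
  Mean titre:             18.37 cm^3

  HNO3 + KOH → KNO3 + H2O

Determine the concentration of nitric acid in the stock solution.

0.09741 M

n(KOH) = 0.01837 × 0.06758 = 1.241 × 10^-3 mol
n(HNO3) in the aliquot = 1.241 × 10^-3 mol (1:1 ratio)
[HNO3]_dilute = 1.241 × 10^-3 / 0.05000 = 0.02483 mol/L
Dilution factor = 100.0 / 25.49 = 3.923
[HNO3]_stock = 0.02483 × 3.923 = 0.09741 mol/L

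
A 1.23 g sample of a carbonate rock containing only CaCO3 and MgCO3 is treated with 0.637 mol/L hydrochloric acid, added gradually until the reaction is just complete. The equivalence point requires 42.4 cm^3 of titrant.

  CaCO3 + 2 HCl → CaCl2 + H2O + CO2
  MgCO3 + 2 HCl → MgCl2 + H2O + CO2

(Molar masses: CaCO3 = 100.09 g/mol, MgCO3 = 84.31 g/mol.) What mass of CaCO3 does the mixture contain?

0.580 g

n(HCl) = 0.0424 × 0.637 = 0.0270 mol
Let x = n(CaCO3), y = n(MgCO3).
Titrant: 2x + 2y = 0.0270;  mass: 100.09x + 84.31y = 1.23
Solving, x = 5.79 × 10^-3 mol, y = 7.71 × 10^-3 mol
mass of CaCO3 = 5.79 × 10^-3 × 100.09 = 0.580 g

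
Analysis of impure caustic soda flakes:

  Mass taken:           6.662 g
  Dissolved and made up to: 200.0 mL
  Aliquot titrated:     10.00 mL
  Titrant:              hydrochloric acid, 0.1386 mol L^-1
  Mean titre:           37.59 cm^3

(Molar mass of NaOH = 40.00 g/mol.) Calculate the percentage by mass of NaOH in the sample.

NaOH + HCl → NaCl + H2O
n(HCl) per titration = 0.03759 × 0.1386 = 5.210 × 10^-3 mol
n(NaOH) in each aliquot = 5.210 × 10^-3 mol (1:1 ratio)
n(NaOH) in the whole flask = 5.210 × 10^-3 × 200.0/10.00 = 0.1042 mol
mass of NaOH = 0.1042 × 40.00 = 4.168 g
% NaOH = 4.168 / 6.662 × 100 = 62.56 %

62.56 %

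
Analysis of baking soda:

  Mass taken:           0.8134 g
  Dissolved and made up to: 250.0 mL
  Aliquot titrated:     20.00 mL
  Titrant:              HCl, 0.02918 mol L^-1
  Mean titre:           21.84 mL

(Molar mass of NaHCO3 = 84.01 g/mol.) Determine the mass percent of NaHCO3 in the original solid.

82.28 %

NaHCO3 + HCl → NaCl + H2O + CO2
n(HCl) per titration = 0.02184 × 0.02918 = 6.373 × 10^-4 mol
n(NaHCO3) in each aliquot = 6.373 × 10^-4 mol (1:1 ratio)
n(NaHCO3) in the whole flask = 6.373 × 10^-4 × 250.0/20.00 = 7.966 × 10^-3 mol
mass of NaHCO3 = 7.966 × 10^-3 × 84.01 = 0.6692 g
% NaHCO3 = 0.6692 / 0.8134 × 100 = 82.28 %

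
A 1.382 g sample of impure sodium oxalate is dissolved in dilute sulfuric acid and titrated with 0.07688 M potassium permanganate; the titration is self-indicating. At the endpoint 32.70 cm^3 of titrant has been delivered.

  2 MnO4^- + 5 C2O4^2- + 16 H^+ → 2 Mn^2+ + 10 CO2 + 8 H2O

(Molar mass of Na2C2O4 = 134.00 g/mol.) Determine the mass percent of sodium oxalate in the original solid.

n(KMnO4) = 0.03270 L × 0.07688 mol/L = 2.514 × 10^-3 mol
From the 5:2 ratio, n(Na2C2O4) = 5/2 × 2.514 × 10^-3 = 6.285 × 10^-3 mol
mass of Na2C2O4 = 6.285 × 10^-3 × 134.00 g/mol = 0.8422 g
% Na2C2O4 = 0.8422 / 1.382 × 100 = 60.94 %

60.94 %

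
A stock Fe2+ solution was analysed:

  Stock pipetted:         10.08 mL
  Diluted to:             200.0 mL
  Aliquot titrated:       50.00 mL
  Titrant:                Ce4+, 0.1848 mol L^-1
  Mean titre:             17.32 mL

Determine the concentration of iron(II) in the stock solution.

Ce^4+ + Fe^2+ → Ce^3+ + Fe^3+
n(Ce4+) = 0.01732 × 0.1848 = 3.201 × 10^-3 mol
n(Fe2+) in the aliquot = 3.201 × 10^-3 mol (1:1 ratio)
[Fe2+]_dilute = 3.201 × 10^-3 / 0.05000 = 0.06401 mol/L
Dilution factor = 200.0 / 10.08 = 19.84
[Fe2+]_stock = 0.06401 × 19.84 = 1.270 mol/L

1.270 mol/L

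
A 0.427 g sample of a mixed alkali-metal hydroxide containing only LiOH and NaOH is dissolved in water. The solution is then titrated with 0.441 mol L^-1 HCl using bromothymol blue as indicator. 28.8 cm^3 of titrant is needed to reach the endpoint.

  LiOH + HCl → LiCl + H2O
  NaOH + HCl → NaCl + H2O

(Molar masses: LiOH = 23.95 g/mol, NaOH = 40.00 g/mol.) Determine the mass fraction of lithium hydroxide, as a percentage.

28.3 %

n(HCl) = 0.0288 × 0.441 = 0.0127 mol
Let x = n(LiOH), y = n(NaOH).
Titrant: 1x + 1y = 0.0127;  mass: 23.95x + 40.00y = 0.427
Solving, x = 5.05 × 10^-3 mol, y = 7.65 × 10^-3 mol
mass of LiOH = 5.05 × 10^-3 × 23.95 = 0.121 g
% LiOH = 0.121 / 0.427 × 100 = 28.3 %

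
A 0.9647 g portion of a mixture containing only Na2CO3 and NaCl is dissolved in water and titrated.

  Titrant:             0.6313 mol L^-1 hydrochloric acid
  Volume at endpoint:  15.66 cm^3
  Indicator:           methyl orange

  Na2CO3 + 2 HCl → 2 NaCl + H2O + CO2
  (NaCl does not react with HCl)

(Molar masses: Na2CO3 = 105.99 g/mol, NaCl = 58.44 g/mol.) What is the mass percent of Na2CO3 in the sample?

n(HCl) = 0.01566 × 0.6313 = 9.886 × 10^-3 mol
Let x = n(Na2CO3), y = n(NaCl).
Titrant: 2x = 9.886 × 10^-3;  mass: 105.99x + 58.44y = 0.9647
Solving, x = 4.943 × 10^-3 mol, y = 7.542 × 10^-3 mol
mass of Na2CO3 = 4.943 × 10^-3 × 105.99 = 0.5239 g
% Na2CO3 = 0.5239 / 0.9647 × 100 = 54.31 %

54.31 %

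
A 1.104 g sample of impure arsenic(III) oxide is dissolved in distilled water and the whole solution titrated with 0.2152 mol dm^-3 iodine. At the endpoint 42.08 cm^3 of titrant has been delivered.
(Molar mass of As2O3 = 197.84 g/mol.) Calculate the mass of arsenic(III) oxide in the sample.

0.8958 g

As2O3 + 2 I2 + 2 H2O → As2O5 + 4 HI
n(I2) = 0.04208 L × 0.2152 mol/L = 9.056 × 10^-3 mol
From the 1:2 ratio, n(As2O3) = 1/2 × 9.056 × 10^-3 = 4.528 × 10^-3 mol
mass of As2O3 = 4.528 × 10^-3 × 197.84 g/mol = 0.8958 g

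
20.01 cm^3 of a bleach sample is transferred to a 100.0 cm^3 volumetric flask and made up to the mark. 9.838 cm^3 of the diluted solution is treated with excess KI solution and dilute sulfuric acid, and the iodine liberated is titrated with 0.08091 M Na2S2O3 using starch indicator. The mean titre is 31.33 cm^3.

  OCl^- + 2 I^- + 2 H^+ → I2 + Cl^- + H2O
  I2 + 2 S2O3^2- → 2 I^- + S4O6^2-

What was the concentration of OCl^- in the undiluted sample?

n(S2O3^2-) = 0.03133 × 0.08091 = 2.535 × 10^-3 mol
n(I2) = n(S2O3^2-)/2 = 1.267 × 10^-3 mol
n(OCl^-) in the aliquot = 1.267 × 10^-3 mol (1:1 ratio)
[OCl^-]_dilute = 1.267 × 10^-3 / 0.009838 = 0.1288 mol/L
[OCl^-]_original = 0.1288 × 100.0/20.01 = 0.6438 mol/L

0.6438 M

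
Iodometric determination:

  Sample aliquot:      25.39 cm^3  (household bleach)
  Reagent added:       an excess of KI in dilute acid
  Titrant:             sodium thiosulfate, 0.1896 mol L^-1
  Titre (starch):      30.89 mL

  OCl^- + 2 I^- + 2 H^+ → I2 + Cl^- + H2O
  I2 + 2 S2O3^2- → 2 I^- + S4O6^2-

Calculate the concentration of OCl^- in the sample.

n(S2O3^2-) = 0.03089 × 0.1896 = 5.857 × 10^-3 mol
n(I2) = n(S2O3^2-)/2 = 2.928 × 10^-3 mol
n(OCl^-) in the aliquot = 2.928 × 10^-3 mol (1:1 ratio)
[OCl^-] = 2.928 × 10^-3 / 0.02539 = 0.1153 mol/L

0.1153 mol/L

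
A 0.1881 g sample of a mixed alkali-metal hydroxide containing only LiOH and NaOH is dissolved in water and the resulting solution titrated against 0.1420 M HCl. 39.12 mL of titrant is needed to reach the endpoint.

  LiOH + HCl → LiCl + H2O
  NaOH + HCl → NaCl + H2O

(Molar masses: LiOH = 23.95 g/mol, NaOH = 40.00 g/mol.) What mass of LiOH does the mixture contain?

0.05089 g

n(HCl) = 0.03912 × 0.1420 = 5.555 × 10^-3 mol
Let x = n(LiOH), y = n(NaOH).
Titrant: 1x + 1y = 5.555 × 10^-3;  mass: 23.95x + 40.00y = 0.1881
Solving, x = 2.125 × 10^-3 mol, y = 3.430 × 10^-3 mol
mass of LiOH = 2.125 × 10^-3 × 23.95 = 0.05089 g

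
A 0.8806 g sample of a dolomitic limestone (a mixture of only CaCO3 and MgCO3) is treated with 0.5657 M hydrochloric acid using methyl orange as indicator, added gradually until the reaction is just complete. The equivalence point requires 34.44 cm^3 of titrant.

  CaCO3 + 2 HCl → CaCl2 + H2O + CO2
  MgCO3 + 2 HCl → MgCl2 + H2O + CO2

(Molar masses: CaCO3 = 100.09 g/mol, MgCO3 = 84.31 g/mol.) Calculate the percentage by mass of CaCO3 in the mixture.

n(HCl) = 0.03444 × 0.5657 = 0.01948 mol
Let x = n(CaCO3), y = n(MgCO3).
Titrant: 2x + 2y = 0.01948;  mass: 100.09x + 84.31y = 0.8806
Solving, x = 3.758 × 10^-3 mol, y = 5.983 × 10^-3 mol
mass of CaCO3 = 3.758 × 10^-3 × 100.09 = 0.3762 g
% CaCO3 = 0.3762 / 0.8806 × 100 = 42.72 %

42.72 %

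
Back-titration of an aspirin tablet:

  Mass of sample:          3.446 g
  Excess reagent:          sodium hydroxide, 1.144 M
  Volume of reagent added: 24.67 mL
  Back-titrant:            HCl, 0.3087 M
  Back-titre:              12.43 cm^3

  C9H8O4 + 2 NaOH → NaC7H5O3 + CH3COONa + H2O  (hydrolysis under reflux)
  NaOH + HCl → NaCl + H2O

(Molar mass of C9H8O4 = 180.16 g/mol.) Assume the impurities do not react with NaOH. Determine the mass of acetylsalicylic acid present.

n(NaOH) added = 0.02467 × 1.144 = 0.02822 mol
n(HCl) used in back-titration = 0.01243 × 0.3087 = 3.837 × 10^-3 mol
n(NaOH) left over = 3.837 × 10^-3 mol (1:1 ratio)
n(NaOH) consumed by analyte = 0.02822 − 3.837 × 10^-3 = 0.02439 mol
From the 1:2 ratio, n(C9H8O4) = 1/2 × 0.02439 = 0.01219 mol
mass of C9H8O4 = 0.01219 × 180.16 = 2.197 g

2.197 g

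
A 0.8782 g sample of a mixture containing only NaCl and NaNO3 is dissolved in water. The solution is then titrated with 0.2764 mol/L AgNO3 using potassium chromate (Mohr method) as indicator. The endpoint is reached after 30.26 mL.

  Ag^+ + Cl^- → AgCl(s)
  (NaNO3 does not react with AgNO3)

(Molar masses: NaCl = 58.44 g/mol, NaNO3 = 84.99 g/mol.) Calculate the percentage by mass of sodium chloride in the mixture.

55.66 %

n(AgNO3) = 0.03026 × 0.2764 = 8.364 × 10^-3 mol
Let x = n(NaCl), y = n(NaNO3).
Titrant: 1x = 8.364 × 10^-3;  mass: 58.44x + 84.99y = 0.8782
Solving, x = 8.364 × 10^-3 mol, y = 4.582 × 10^-3 mol
mass of NaCl = 8.364 × 10^-3 × 58.44 = 0.4888 g
% NaCl = 0.4888 / 0.8782 × 100 = 55.66 %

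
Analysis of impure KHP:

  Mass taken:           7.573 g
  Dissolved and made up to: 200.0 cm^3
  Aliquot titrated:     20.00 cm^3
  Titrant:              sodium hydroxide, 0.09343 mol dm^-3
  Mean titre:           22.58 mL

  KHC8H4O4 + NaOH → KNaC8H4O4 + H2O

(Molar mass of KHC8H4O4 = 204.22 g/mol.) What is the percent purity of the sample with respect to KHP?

n(NaOH) per titration = 0.02258 × 0.09343 = 2.110 × 10^-3 mol
n(KHC8H4O4) in each aliquot = 2.110 × 10^-3 mol (1:1 ratio)
n(KHC8H4O4) in the whole flask = 2.110 × 10^-3 × 200.0/20.00 = 0.02110 mol
mass of KHC8H4O4 = 0.02110 × 204.22 = 4.308 g
% KHC8H4O4 = 4.308 / 7.573 × 100 = 56.89 %

56.89 %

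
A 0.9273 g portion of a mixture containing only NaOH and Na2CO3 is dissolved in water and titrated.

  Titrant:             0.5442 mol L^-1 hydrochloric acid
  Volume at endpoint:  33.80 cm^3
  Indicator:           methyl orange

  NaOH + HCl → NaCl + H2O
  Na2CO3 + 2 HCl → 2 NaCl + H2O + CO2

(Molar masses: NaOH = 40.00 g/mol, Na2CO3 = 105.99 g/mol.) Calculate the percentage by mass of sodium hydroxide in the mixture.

15.76 %

n(HCl) = 0.03380 × 0.5442 = 0.01839 mol
Let x = n(NaOH), y = n(Na2CO3).
Titrant: 1x + 2y = 0.01839;  mass: 40.00x + 105.99y = 0.9273
Solving, x = 3.654 × 10^-3 mol, y = 7.370 × 10^-3 mol
mass of NaOH = 3.654 × 10^-3 × 40.00 = 0.1462 g
% NaOH = 0.1462 / 0.9273 × 100 = 15.76 %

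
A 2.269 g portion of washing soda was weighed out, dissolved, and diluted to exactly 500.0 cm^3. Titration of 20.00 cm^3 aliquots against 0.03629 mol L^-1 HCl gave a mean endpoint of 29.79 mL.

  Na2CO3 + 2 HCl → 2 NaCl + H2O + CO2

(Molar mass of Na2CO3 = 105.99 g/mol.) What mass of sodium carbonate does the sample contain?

1.432 g

n(HCl) per titration = 0.02979 × 0.03629 = 1.081 × 10^-3 mol
From the 1:2 ratio, n(Na2CO3) in each aliquot = 1/2 × 1.081 × 10^-3 = 5.405 × 10^-4 mol
n(Na2CO3) in the whole flask = 5.405 × 10^-4 × 500.0/20.00 = 0.01351 mol
mass of Na2CO3 = 0.01351 × 105.99 = 1.432 g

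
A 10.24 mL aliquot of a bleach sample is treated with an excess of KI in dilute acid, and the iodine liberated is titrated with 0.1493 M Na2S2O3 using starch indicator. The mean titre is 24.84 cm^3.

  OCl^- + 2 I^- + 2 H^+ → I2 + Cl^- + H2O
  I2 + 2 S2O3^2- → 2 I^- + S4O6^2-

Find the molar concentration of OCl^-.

n(S2O3^2-) = 0.02484 × 0.1493 = 3.709 × 10^-3 mol
n(I2) = n(S2O3^2-)/2 = 1.854 × 10^-3 mol
n(OCl^-) in the aliquot = 1.854 × 10^-3 mol (1:1 ratio)
[OCl^-] = 1.854 × 10^-3 / 0.01024 = 0.1811 mol/L

0.1811 M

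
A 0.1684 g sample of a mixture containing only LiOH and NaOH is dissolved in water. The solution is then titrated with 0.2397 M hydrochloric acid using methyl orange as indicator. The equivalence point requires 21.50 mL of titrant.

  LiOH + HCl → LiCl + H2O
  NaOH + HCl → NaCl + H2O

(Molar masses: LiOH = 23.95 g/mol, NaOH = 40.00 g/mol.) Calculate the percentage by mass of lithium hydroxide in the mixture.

33.44 %

n(HCl) = 0.02150 × 0.2397 = 5.154 × 10^-3 mol
Let x = n(LiOH), y = n(NaOH).
Titrant: 1x + 1y = 5.154 × 10^-3;  mass: 23.95x + 40.00y = 0.1684
Solving, x = 2.352 × 10^-3 mol, y = 2.802 × 10^-3 mol
mass of LiOH = 2.352 × 10^-3 × 23.95 = 0.05632 g
% LiOH = 0.05632 / 0.1684 × 100 = 33.44 %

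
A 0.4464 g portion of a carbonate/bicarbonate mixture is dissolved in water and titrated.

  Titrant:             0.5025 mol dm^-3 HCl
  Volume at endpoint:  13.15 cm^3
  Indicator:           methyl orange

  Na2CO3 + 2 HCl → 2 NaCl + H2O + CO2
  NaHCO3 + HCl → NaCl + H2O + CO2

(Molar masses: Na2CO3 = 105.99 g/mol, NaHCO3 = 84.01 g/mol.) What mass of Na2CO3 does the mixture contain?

n(HCl) = 0.01315 × 0.5025 = 6.608 × 10^-3 mol
Let x = n(Na2CO3), y = n(NaHCO3).
Titrant: 2x + 1y = 6.608 × 10^-3;  mass: 105.99x + 84.01y = 0.4464
Solving, x = 1.753 × 10^-3 mol, y = 3.102 × 10^-3 mol
mass of Na2CO3 = 1.753 × 10^-3 × 105.99 = 0.1858 g

0.1858 g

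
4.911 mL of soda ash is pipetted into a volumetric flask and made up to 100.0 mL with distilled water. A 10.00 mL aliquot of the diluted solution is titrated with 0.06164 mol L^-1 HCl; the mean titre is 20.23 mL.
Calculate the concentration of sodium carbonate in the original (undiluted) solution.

1.270 mol/L

Na2CO3 + 2 HCl → 2 NaCl + H2O + CO2
n(HCl) = 0.02023 × 0.06164 = 1.247 × 10^-3 mol
From the 1:2 ratio, n(Na2CO3) in the aliquot = 1/2 × 1.247 × 10^-3 = 6.235 × 10^-4 mol
[Na2CO3]_dilute = 6.235 × 10^-4 / 0.01000 = 0.06235 mol/L
Dilution factor = 100.0 / 4.911 = 20.36
[Na2CO3]_stock = 0.06235 × 20.36 = 1.270 mol/L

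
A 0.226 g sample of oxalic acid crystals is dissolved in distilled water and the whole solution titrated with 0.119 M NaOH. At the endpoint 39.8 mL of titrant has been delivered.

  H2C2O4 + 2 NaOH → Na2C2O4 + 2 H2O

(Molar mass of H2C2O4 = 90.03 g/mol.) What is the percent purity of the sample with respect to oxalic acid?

94.3 %

n(NaOH) = 0.0398 L × 0.119 mol/L = 4.74 × 10^-3 mol
From the 1:2 ratio, n(H2C2O4) = 1/2 × 4.74 × 10^-3 = 2.37 × 10^-3 mol
mass of H2C2O4 = 2.37 × 10^-3 × 90.03 g/mol = 0.213 g
% H2C2O4 = 0.213 / 0.226 × 100 = 94.3 %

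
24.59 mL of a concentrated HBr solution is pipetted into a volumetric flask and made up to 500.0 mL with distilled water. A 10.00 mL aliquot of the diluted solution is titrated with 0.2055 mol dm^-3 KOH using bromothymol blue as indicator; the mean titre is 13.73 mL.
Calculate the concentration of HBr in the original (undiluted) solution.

HBr + KOH → KBr + H2O
n(KOH) = 0.01373 × 0.2055 = 2.822 × 10^-3 mol
n(HBr) in the aliquot = 2.822 × 10^-3 mol (1:1 ratio)
[HBr]_dilute = 2.822 × 10^-3 / 0.01000 = 0.2822 mol/L
Dilution factor = 500.0 / 24.59 = 20.33
[HBr]_stock = 0.2822 × 20.33 = 5.737 mol/L

5.737 mol/L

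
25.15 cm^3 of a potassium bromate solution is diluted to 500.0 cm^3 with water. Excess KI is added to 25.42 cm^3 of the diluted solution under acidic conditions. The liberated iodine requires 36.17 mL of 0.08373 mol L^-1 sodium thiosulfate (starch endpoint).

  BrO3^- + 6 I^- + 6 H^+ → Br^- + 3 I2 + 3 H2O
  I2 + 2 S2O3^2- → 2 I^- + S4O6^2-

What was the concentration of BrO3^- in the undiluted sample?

n(S2O3^2-) = 0.03617 × 0.08373 = 3.029 × 10^-3 mol
n(I2) = n(S2O3^2-)/2 = 1.514 × 10^-3 mol
From the 1:3 ratio, n(BrO3^-) in the aliquot = 1/3 × 1.514 × 10^-3 = 5.048 × 10^-4 mol
[BrO3^-]_dilute = 5.048 × 10^-4 / 0.02542 = 0.01986 mol/L
[BrO3^-]_original = 0.01986 × 500.0/25.15 = 0.3948 mol/L

0.3948 mol/L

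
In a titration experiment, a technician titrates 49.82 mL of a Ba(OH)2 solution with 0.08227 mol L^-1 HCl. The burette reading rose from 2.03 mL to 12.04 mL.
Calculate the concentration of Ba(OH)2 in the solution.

0.008265 mol/L

Ba(OH)2 + 2 HCl → BaCl2 + 2 H2O
n(HCl) = 0.01001 L × 0.08227 mol/L = 8.235 × 10^-4 mol
From the 1:2 mole ratio, n(Ba(OH)2) = 1/2 × 8.235 × 10^-4 = 4.118 × 10^-4 mol
[Ba(OH)2] = 4.118 × 10^-4 mol / 0.04982 L = 0.008265 mol/L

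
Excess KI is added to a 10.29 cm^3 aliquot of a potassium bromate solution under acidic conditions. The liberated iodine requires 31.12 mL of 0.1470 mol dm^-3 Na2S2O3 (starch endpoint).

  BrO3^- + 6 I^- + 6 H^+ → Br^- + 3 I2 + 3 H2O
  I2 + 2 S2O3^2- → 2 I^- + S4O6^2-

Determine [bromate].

n(S2O3^2-) = 0.03112 × 0.1470 = 4.575 × 10^-3 mol
n(I2) = n(S2O3^2-)/2 = 2.287 × 10^-3 mol
From the 1:3 ratio, n(BrO3^-) in the aliquot = 1/3 × 2.287 × 10^-3 = 7.624 × 10^-4 mol
[BrO3^-] = 7.624 × 10^-4 / 0.01029 = 0.07410 mol/L

0.07410 mol/L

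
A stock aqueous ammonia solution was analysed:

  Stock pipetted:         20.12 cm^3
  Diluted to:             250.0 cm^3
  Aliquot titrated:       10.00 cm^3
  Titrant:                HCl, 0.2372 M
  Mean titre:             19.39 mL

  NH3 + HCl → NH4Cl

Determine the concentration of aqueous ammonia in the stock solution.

5.715 M

n(HCl) = 0.01939 × 0.2372 = 4.599 × 10^-3 mol
n(NH3) in the aliquot = 4.599 × 10^-3 mol (1:1 ratio)
[NH3]_dilute = 4.599 × 10^-3 / 0.01000 = 0.4599 mol/L
Dilution factor = 250.0 / 20.12 = 12.43
[NH3]_stock = 0.4599 × 12.43 = 5.715 mol/L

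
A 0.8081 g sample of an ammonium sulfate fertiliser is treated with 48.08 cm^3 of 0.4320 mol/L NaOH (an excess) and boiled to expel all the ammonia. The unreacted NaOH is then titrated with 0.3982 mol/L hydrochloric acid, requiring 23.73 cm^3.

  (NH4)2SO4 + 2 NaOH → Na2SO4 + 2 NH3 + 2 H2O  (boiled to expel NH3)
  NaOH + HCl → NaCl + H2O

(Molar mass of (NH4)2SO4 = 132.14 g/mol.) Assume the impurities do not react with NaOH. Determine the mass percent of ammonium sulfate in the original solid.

92.56 %

n(NaOH) added = 0.04808 × 0.4320 = 0.02077 mol
n(HCl) used in back-titration = 0.02373 × 0.3982 = 9.449 × 10^-3 mol
n(NaOH) left over = 9.449 × 10^-3 mol (1:1 ratio)
n(NaOH) consumed by analyte = 0.02077 − 9.449 × 10^-3 = 0.01132 mol
From the 1:2 ratio, n((NH4)2SO4) = 1/2 × 0.01132 = 5.661 × 10^-3 mol
mass of (NH4)2SO4 = 5.661 × 10^-3 × 132.14 = 0.7480 g
% (NH4)2SO4 = 0.7480 / 0.8081 × 100 = 92.56 %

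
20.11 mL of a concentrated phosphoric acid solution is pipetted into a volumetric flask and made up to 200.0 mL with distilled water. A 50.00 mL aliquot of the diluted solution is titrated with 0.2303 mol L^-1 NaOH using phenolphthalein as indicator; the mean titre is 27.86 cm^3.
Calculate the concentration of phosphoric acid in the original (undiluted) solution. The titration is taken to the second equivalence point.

H3PO4 + 2 NaOH → Na2HPO4 + 2 H2O
n(NaOH) = 0.02786 × 0.2303 = 6.416 × 10^-3 mol
From the 1:2 ratio, n(H3PO4) in the aliquot = 1/2 × 6.416 × 10^-3 = 3.208 × 10^-3 mol
[H3PO4]_dilute = 3.208 × 10^-3 / 0.05000 = 0.06416 mol/L
Dilution factor = 200.0 / 20.11 = 9.945
[H3PO4]_stock = 0.06416 × 9.945 = 0.6381 mol/L

0.6381 mol/L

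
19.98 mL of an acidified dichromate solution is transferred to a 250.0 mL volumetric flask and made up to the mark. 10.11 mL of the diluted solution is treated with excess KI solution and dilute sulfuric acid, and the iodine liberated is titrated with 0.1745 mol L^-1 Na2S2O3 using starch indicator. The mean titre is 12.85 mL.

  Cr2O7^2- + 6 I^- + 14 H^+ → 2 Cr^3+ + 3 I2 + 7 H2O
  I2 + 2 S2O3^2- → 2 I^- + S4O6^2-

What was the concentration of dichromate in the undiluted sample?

0.4625 mol/L

n(S2O3^2-) = 0.01285 × 0.1745 = 2.242 × 10^-3 mol
n(I2) = n(S2O3^2-)/2 = 1.121 × 10^-3 mol
From the 1:3 ratio, n(Cr2O7^2-) in the aliquot = 1/3 × 1.121 × 10^-3 = 3.737 × 10^-4 mol
[Cr2O7^2-]_dilute = 3.737 × 10^-4 / 0.01011 = 0.03697 mol/L
[Cr2O7^2-]_original = 0.03697 × 250.0/19.98 = 0.4625 mol/L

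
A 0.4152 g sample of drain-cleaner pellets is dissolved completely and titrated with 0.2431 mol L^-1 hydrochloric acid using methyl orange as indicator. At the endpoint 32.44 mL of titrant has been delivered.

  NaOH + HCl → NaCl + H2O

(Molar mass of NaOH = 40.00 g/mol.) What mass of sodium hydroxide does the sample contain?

n(HCl) = 0.03244 L × 0.2431 mol/L = 7.886 × 10^-3 mol
n(NaOH) = 7.886 × 10^-3 mol (1:1 ratio)
mass of NaOH = 7.886 × 10^-3 × 40.00 g/mol = 0.3154 g

0.3154 g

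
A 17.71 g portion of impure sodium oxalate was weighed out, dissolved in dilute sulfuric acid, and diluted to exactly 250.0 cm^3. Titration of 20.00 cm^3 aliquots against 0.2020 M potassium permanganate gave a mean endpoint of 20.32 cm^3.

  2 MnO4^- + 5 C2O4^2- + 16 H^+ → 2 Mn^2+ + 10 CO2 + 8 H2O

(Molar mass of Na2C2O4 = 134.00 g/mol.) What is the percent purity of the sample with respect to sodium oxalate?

n(KMnO4) per titration = 0.02032 × 0.2020 = 4.105 × 10^-3 mol
From the 5:2 ratio, n(Na2C2O4) in each aliquot = 5/2 × 4.105 × 10^-3 = 0.01026 mol
n(Na2C2O4) in the whole flask = 0.01026 × 250.0/20.00 = 0.1283 mol
mass of Na2C2O4 = 0.1283 × 134.00 = 17.19 g
% Na2C2O4 = 17.19 / 17.71 × 100 = 97.05 %

97.05 %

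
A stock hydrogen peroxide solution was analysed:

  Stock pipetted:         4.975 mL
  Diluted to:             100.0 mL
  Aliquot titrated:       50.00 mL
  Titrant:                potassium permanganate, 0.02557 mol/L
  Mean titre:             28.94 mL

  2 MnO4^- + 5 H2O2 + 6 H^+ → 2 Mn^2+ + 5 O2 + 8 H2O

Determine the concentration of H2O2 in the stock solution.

0.7437 mol/L

n(KMnO4) = 0.02894 × 0.02557 = 7.400 × 10^-4 mol
From the 5:2 ratio, n(H2O2) in the aliquot = 5/2 × 7.400 × 10^-4 = 1.850 × 10^-3 mol
[H2O2]_dilute = 1.850 × 10^-3 / 0.05000 = 0.03700 mol/L
Dilution factor = 100.0 / 4.975 = 20.10
[H2O2]_stock = 0.03700 × 20.10 = 0.7437 mol/L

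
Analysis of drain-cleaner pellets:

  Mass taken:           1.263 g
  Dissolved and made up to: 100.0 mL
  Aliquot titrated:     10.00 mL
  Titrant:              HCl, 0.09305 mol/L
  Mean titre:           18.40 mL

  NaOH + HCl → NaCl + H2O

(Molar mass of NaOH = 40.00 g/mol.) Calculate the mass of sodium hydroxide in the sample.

n(HCl) per titration = 0.01840 × 0.09305 = 1.712 × 10^-3 mol
n(NaOH) in each aliquot = 1.712 × 10^-3 mol (1:1 ratio)
n(NaOH) in the whole flask = 1.712 × 10^-3 × 100.0/10.00 = 0.01712 mol
mass of NaOH = 0.01712 × 40.00 = 0.6848 g

0.6848 g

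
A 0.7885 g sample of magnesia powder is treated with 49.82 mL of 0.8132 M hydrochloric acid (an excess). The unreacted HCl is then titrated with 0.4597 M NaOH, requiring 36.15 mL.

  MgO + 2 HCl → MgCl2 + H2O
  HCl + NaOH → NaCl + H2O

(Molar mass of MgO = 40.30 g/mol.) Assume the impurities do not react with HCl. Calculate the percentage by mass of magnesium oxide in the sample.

61.06 %

n(HCl) added = 0.04982 × 0.8132 = 0.04051 mol
n(NaOH) used in back-titration = 0.03615 × 0.4597 = 0.01662 mol
n(HCl) left over = 0.01662 mol (1:1 ratio)
n(HCl) consumed by analyte = 0.04051 − 0.01662 = 0.02390 mol
From the 1:2 ratio, n(MgO) = 1/2 × 0.02390 = 0.01195 mol
mass of MgO = 0.01195 × 40.30 = 0.4815 g
% MgO = 0.4815 / 0.7885 × 100 = 61.06 %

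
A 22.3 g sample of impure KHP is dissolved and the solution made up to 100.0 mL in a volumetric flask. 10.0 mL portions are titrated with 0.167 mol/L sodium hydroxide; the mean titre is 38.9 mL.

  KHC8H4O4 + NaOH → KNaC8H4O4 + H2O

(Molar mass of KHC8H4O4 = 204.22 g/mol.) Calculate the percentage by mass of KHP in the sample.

n(NaOH) per titration = 0.0389 × 0.167 = 6.50 × 10^-3 mol
n(KHC8H4O4) in each aliquot = 6.50 × 10^-3 mol (1:1 ratio)
n(KHC8H4O4) in the whole flask = 6.50 × 10^-3 × 100.0/10.0 = 0.0650 mol
mass of KHC8H4O4 = 0.0650 × 204.22 = 13.3 g
% KHC8H4O4 = 13.3 / 22.3 × 100 = 59.5 %

59.5 %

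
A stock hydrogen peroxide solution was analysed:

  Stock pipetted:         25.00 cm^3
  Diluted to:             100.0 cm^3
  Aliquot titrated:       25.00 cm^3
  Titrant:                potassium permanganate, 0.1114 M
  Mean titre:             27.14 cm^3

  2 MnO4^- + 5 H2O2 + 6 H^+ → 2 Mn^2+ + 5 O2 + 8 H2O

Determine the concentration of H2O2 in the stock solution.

n(KMnO4) = 0.02714 × 0.1114 = 3.023 × 10^-3 mol
From the 5:2 ratio, n(H2O2) in the aliquot = 5/2 × 3.023 × 10^-3 = 7.558 × 10^-3 mol
[H2O2]_dilute = 7.558 × 10^-3 / 0.02500 = 0.3023 mol/L
Dilution factor = 100.0 / 25.00 = 4.000
[H2O2]_stock = 0.3023 × 4.000 = 1.209 mol/L

1.209 M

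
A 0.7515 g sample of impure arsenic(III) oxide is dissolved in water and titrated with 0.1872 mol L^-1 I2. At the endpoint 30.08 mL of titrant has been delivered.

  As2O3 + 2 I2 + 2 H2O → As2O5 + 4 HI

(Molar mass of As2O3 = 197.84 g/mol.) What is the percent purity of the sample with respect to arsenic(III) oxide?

n(I2) = 0.03008 L × 0.1872 mol/L = 5.631 × 10^-3 mol
From the 1:2 ratio, n(As2O3) = 1/2 × 5.631 × 10^-3 = 2.815 × 10^-3 mol
mass of As2O3 = 2.815 × 10^-3 × 197.84 g/mol = 0.5570 g
% As2O3 = 0.5570 / 0.7515 × 100 = 74.12 %

74.12 %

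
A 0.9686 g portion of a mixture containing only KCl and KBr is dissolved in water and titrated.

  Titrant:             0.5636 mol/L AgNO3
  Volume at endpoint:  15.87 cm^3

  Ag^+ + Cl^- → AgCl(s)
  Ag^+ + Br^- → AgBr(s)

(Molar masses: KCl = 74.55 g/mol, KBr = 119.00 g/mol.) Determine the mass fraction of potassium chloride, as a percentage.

16.58 %

n(AgNO3) = 0.01587 × 0.5636 = 8.944 × 10^-3 mol
Let x = n(KCl), y = n(KBr).
Titrant: 1x + 1y = 8.944 × 10^-3;  mass: 74.55x + 119.00y = 0.9686
Solving, x = 2.155 × 10^-3 mol, y = 6.790 × 10^-3 mol
mass of KCl = 2.155 × 10^-3 × 74.55 = 0.1606 g
% KCl = 0.1606 / 0.9686 × 100 = 16.58 %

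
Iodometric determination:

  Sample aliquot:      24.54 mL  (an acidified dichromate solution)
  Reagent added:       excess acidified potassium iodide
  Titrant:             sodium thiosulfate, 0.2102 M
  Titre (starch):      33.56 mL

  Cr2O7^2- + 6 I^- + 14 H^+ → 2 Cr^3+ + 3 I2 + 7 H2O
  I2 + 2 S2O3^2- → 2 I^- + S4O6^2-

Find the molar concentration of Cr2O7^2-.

n(S2O3^2-) = 0.03356 × 0.2102 = 7.054 × 10^-3 mol
n(I2) = n(S2O3^2-)/2 = 3.527 × 10^-3 mol
From the 1:3 ratio, n(Cr2O7^2-) in the aliquot = 1/3 × 3.527 × 10^-3 = 1.176 × 10^-3 mol
[Cr2O7^2-] = 1.176 × 10^-3 / 0.02454 = 0.04791 mol/L

0.04791 M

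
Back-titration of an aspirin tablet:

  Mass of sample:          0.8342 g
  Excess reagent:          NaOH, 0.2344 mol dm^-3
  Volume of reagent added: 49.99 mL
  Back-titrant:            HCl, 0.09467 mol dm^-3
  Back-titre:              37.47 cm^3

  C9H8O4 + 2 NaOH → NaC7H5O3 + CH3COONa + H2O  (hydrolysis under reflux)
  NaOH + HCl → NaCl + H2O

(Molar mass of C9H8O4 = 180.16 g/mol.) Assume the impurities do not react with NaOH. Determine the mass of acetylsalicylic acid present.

n(NaOH) added = 0.04999 × 0.2344 = 0.01172 mol
n(HCl) used in back-titration = 0.03747 × 0.09467 = 3.547 × 10^-3 mol
n(NaOH) left over = 3.547 × 10^-3 mol (1:1 ratio)
n(NaOH) consumed by analyte = 0.01172 − 3.547 × 10^-3 = 8.170 × 10^-3 mol
From the 1:2 ratio, n(C9H8O4) = 1/2 × 8.170 × 10^-3 = 4.085 × 10^-3 mol
mass of C9H8O4 = 4.085 × 10^-3 × 180.16 = 0.7360 g

0.7360 g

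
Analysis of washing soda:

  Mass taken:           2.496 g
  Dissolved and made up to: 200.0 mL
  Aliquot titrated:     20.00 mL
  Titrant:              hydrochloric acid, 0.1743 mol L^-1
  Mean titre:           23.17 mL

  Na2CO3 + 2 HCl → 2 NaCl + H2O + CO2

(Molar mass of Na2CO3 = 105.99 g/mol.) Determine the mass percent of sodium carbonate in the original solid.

85.75 %

n(HCl) per titration = 0.02317 × 0.1743 = 4.039 × 10^-3 mol
From the 1:2 ratio, n(Na2CO3) in each aliquot = 1/2 × 4.039 × 10^-3 = 2.019 × 10^-3 mol
n(Na2CO3) in the whole flask = 2.019 × 10^-3 × 200.0/20.00 = 0.02019 mol
mass of Na2CO3 = 0.02019 × 105.99 = 2.140 g
% Na2CO3 = 2.140 / 2.496 × 100 = 85.75 %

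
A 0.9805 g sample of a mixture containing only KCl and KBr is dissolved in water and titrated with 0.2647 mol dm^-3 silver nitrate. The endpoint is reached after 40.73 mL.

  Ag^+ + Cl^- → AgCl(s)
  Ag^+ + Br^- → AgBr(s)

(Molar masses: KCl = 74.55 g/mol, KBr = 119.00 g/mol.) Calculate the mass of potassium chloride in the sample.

n(AgNO3) = 0.04073 × 0.2647 = 0.01078 mol
Let x = n(KCl), y = n(KBr).
Titrant: 1x + 1y = 0.01078;  mass: 74.55x + 119.00y = 0.9805
Solving, x = 6.805 × 10^-3 mol, y = 3.977 × 10^-3 mol
mass of KCl = 6.805 × 10^-3 × 74.55 = 0.5073 g

0.5073 g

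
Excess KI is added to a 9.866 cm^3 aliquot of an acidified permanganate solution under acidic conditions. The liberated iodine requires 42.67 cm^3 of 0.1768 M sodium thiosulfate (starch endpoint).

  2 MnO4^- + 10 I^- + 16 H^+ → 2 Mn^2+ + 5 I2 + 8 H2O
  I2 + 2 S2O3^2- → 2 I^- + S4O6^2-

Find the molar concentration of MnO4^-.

0.1529 M

n(S2O3^2-) = 0.04267 × 0.1768 = 7.544 × 10^-3 mol
n(I2) = n(S2O3^2-)/2 = 3.772 × 10^-3 mol
From the 2:5 ratio, n(MnO4^-) in the aliquot = 2/5 × 3.772 × 10^-3 = 1.509 × 10^-3 mol
[MnO4^-] = 1.509 × 10^-3 / 0.009866 = 0.1529 mol/L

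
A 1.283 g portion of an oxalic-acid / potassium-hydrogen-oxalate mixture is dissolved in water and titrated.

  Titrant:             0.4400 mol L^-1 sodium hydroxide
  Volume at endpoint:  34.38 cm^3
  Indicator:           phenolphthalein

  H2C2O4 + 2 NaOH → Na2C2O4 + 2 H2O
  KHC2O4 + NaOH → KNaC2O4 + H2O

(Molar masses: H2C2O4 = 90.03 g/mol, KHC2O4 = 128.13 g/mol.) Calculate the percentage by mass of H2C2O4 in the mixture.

n(NaOH) = 0.03438 × 0.4400 = 0.01513 mol
Let x = n(H2C2O4), y = n(KHC2O4).
Titrant: 2x + 1y = 0.01513;  mass: 90.03x + 128.13y = 1.283
Solving, x = 3.942 × 10^-3 mol, y = 7.244 × 10^-3 mol
mass of H2C2O4 = 3.942 × 10^-3 × 90.03 = 0.3549 g
% H2C2O4 = 0.3549 / 1.283 × 100 = 27.66 %

27.66 %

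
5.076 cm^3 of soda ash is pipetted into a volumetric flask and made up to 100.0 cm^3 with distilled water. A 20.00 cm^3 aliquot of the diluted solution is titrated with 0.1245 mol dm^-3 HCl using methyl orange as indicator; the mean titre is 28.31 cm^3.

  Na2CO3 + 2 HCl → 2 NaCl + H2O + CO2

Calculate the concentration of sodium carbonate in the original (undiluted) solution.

1.736 mol/L

n(HCl) = 0.02831 × 0.1245 = 3.525 × 10^-3 mol
From the 1:2 ratio, n(Na2CO3) in the aliquot = 1/2 × 3.525 × 10^-3 = 1.762 × 10^-3 mol
[Na2CO3]_dilute = 1.762 × 10^-3 / 0.02000 = 0.08811 mol/L
Dilution factor = 100.0 / 5.076 = 19.70
[Na2CO3]_stock = 0.08811 × 19.70 = 1.736 mol/L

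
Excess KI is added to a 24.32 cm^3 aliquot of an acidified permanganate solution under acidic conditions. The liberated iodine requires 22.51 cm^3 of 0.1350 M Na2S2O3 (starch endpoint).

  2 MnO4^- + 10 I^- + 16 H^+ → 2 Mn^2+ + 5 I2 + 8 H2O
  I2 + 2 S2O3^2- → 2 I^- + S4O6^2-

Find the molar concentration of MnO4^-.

n(S2O3^2-) = 0.02251 × 0.1350 = 3.039 × 10^-3 mol
n(I2) = n(S2O3^2-)/2 = 1.519 × 10^-3 mol
From the 2:5 ratio, n(MnO4^-) in the aliquot = 2/5 × 1.519 × 10^-3 = 6.078 × 10^-4 mol
[MnO4^-] = 6.078 × 10^-4 / 0.02432 = 0.02499 mol/L

0.02499 M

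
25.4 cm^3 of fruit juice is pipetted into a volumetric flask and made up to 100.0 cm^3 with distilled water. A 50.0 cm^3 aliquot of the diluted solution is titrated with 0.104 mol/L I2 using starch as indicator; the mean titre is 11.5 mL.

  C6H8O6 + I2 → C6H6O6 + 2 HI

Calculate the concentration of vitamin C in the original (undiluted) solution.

0.0942 mol/L

n(I2) = 0.0115 × 0.104 = 1.20 × 10^-3 mol
n(C6H8O6) in the aliquot = 1.20 × 10^-3 mol (1:1 ratio)
[C6H8O6]_dilute = 1.20 × 10^-3 / 0.0500 = 0.0239 mol/L
Dilution factor = 100.0 / 25.4 = 3.937
[C6H8O6]_stock = 0.0239 × 3.937 = 0.0942 mol/L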